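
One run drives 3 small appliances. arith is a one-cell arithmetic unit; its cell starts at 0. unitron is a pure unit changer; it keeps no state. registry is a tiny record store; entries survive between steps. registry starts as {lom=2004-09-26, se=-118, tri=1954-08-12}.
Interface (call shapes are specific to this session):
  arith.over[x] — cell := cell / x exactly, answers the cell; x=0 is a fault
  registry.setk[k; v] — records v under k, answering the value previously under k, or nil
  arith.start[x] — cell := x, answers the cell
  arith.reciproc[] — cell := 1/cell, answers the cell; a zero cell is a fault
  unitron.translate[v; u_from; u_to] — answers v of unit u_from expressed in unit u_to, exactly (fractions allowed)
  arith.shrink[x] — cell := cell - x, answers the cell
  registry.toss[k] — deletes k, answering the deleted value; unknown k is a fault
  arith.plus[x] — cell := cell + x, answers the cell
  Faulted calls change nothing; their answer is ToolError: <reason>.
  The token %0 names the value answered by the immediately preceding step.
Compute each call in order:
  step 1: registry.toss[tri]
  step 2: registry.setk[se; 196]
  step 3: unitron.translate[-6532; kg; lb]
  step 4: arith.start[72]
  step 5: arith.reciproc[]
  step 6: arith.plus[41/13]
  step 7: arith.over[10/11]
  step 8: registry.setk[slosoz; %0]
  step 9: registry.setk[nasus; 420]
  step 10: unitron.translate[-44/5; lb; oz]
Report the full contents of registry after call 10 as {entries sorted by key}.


-> registry.toss(k='tri')
<- 1954-08-12
-> registry.setk(k='se', v='196')
<- -118
-> unitron.translate(v='-6532', u_from='kg', u_to='lb')
<- -653200000000/45359237
-> arith.start(x='72')
<- 72
-> arith.reciproc()
<- 1/72
-> arith.plus(x='41/13')
<- 2965/936
-> arith.over(x='10/11')
<- 6523/1872
-> registry.setk(k='slosoz', v='%0')
<- nil
-> registry.setk(k='nasus', v='420')
<- nil
-> unitron.translate(v='-44/5', u_from='lb', u_to='oz')
<- -704/5

Answer: {lom=2004-09-26, nasus=420, se=196, slosoz=6523/1872}


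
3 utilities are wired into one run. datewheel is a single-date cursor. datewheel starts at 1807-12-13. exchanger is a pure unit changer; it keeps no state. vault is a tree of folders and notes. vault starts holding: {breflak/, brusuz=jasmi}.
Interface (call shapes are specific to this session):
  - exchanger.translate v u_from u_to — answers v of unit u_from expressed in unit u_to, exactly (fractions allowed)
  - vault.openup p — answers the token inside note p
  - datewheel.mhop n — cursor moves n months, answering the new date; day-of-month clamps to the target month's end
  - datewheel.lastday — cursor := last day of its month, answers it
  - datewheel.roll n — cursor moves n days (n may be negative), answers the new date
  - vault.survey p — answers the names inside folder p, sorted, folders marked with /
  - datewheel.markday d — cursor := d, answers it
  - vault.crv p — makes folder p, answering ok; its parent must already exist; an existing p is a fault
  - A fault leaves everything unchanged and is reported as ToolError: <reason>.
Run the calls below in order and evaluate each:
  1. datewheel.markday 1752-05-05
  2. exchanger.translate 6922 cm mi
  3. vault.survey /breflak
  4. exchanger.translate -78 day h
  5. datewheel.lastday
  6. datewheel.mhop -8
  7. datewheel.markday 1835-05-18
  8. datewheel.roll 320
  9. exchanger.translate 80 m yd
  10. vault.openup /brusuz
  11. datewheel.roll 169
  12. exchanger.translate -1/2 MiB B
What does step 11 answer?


I use datewheel.markday using d='1752-05-05', and observe 1752-05-05.
Using exchanger.translate using v='6922', u_from='cm', u_to='mi', which returns 17305/402336.
Next I call vault.survey using p='/breflak', → [].
I use exchanger.translate using v='-78', u_from='day', u_to='h', and get -1872.
I call datewheel.lastday, giving 1752-05-31.
I use datewheel.mhop using n='-8', and observe 1751-09-30.
I run datewheel.markday using d='1835-05-18', — result: 1835-05-18.
I invoke datewheel.roll using n='320', and see 1836-04-02.
Using exchanger.translate using v='80', u_from='m', u_to='yd', — result: 100000/1143.
Calling vault.openup using p='/brusuz', → jasmi.
Then datewheel.roll using n='169', — result: 1836-09-18.
Now I run exchanger.translate using v='-1/2', u_from='MiB', u_to='B', giving -524288.

Answer: 1836-09-18


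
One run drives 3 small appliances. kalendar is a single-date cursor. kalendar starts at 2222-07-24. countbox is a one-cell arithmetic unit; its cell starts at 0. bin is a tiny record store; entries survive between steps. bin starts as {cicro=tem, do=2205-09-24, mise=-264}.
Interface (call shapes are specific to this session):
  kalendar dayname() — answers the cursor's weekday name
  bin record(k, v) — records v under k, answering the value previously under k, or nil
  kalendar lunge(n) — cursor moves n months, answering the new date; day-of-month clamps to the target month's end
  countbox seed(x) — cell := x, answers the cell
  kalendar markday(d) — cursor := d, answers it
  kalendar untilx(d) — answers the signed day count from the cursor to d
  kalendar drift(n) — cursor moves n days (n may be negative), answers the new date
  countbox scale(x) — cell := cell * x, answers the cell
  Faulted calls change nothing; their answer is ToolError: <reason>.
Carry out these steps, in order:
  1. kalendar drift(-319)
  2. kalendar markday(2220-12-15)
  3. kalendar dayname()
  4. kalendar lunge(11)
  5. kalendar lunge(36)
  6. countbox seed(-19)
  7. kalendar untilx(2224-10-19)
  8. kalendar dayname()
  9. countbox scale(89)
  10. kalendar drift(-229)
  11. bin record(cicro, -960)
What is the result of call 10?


Answer: 2224-03-31

Derivation:
% kalendar drift -319
[out] 2221-09-08
% kalendar markday 2220-12-15
[out] 2220-12-15
% kalendar dayname
[out] Friday
% kalendar lunge 11
[out] 2221-11-15
% kalendar lunge 36
[out] 2224-11-15
% countbox seed -19
[out] -19
% kalendar untilx 2224-10-19
[out] -27
% kalendar dayname
[out] Monday
% countbox scale 89
[out] -1691
% kalendar drift -229
[out] 2224-03-31
% bin record cicro -960
[out] tem


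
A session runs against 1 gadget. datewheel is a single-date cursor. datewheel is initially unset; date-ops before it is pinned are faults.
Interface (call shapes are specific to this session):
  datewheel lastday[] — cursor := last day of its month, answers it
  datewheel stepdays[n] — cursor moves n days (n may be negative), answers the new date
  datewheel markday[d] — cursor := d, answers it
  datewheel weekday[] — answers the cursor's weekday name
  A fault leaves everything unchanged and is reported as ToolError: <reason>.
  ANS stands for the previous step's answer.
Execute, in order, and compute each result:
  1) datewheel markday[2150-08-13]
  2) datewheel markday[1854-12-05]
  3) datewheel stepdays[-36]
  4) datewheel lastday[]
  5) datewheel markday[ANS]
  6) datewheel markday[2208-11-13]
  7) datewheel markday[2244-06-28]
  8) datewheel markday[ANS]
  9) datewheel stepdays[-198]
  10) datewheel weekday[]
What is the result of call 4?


Answer: 1854-10-31

Derivation:
Do: datewheel markday[d='2150-08-13']
See: 2150-08-13
Do: datewheel markday[d='1854-12-05']
See: 1854-12-05
Do: datewheel stepdays[n='-36']
See: 1854-10-30
Do: datewheel lastday[]
See: 1854-10-31
Do: datewheel markday[d='ANS']
See: 1854-10-31
Do: datewheel markday[d='2208-11-13']
See: 2208-11-13
Do: datewheel markday[d='2244-06-28']
See: 2244-06-28
Do: datewheel markday[d='ANS']
See: 2244-06-28
Do: datewheel stepdays[n='-198']
See: 2243-12-13
Do: datewheel weekday[]
See: Wednesday


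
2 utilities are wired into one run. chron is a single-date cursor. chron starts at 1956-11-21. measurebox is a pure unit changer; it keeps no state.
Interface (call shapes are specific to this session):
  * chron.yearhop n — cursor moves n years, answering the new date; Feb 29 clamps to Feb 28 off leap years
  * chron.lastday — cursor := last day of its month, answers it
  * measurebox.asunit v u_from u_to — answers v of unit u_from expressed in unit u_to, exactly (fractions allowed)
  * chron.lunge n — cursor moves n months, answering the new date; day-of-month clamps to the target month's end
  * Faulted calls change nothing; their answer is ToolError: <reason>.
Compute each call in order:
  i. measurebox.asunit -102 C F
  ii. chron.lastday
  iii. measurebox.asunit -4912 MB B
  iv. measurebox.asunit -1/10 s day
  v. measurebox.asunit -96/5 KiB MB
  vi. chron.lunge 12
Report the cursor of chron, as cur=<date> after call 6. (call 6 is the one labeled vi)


Answer: cur=1957-11-30

Derivation:
I use measurebox.asunit(-102, C, F), and see -758/5.
Using chron.lastday(), and see 1956-11-30.
Calling measurebox.asunit(-4912, MB, B), and observe -4912000000.
Using measurebox.asunit(-1/10, s, day), and see -1/864000.
Now I run measurebox.asunit(-96/5, KiB, MB), yielding -1536/78125.
I invoke chron.lunge(12), which returns 1957-11-30.


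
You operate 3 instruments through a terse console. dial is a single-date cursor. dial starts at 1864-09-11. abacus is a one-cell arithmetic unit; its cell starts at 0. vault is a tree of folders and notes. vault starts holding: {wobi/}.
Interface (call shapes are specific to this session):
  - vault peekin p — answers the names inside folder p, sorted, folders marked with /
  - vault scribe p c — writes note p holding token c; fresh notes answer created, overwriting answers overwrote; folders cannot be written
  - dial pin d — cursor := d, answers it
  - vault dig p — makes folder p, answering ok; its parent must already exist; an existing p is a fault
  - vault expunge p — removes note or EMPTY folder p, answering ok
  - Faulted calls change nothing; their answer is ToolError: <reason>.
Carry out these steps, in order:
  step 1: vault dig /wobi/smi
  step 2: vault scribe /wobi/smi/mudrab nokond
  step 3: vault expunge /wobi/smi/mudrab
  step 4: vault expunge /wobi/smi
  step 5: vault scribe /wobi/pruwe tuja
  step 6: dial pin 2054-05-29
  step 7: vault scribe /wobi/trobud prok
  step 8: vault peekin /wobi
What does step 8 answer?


Answer: [pruwe, trobud]

Derivation:
CALL vault dig[p=/wobi/smi]
RET  ok
CALL vault scribe[p=/wobi/smi/mudrab; c=nokond]
RET  created
CALL vault expunge[p=/wobi/smi/mudrab]
RET  ok
CALL vault expunge[p=/wobi/smi]
RET  ok
CALL vault scribe[p=/wobi/pruwe; c=tuja]
RET  created
CALL dial pin[d=2054-05-29]
RET  2054-05-29
CALL vault scribe[p=/wobi/trobud; c=prok]
RET  created
CALL vault peekin[p=/wobi]
RET  [pruwe, trobud]


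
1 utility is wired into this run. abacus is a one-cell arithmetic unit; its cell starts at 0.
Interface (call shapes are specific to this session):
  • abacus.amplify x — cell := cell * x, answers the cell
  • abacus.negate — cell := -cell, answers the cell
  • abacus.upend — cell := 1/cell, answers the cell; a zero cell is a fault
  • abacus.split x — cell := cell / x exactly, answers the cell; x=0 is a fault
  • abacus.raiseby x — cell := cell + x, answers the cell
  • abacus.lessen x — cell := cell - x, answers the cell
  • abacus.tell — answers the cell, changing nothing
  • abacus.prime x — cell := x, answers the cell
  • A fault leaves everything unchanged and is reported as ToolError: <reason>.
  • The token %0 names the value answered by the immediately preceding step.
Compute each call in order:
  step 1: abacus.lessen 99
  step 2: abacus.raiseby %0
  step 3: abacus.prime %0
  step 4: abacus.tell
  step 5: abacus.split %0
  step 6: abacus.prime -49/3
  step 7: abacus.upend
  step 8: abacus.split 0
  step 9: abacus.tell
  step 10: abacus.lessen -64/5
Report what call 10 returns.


Answer: 3121/245

Derivation:
Using abacus.lessen on x: 99, and get -99.
I use abacus.raiseby on x: %0, and observe -198.
I call abacus.prime on x: %0, yielding -198.
I invoke abacus.tell, and observe -198.
Then abacus.split on x: %0, giving 1.
Next I call abacus.prime on x: -49/3, which returns -49/3.
I invoke abacus.upend, giving -3/49.
I use abacus.split on x: 0: ToolError: division by zero.
I call abacus.tell, → -3/49.
I use abacus.lessen on x: -64/5, and get 3121/245.


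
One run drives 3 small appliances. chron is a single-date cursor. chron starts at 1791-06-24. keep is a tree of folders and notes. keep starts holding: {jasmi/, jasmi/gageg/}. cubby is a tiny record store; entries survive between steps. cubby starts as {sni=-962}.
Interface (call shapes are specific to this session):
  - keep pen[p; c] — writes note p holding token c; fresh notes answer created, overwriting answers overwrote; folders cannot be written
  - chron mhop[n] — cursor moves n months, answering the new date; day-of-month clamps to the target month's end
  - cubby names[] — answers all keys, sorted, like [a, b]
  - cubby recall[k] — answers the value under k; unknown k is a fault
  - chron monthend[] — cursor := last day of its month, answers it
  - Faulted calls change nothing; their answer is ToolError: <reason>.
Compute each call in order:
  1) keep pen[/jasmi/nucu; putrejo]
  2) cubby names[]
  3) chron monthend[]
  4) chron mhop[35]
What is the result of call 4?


;; keep pen(p=/jasmi/nucu, c=putrejo) == created
;; cubby names() == [sni]
;; chron monthend() == 1791-06-30
;; chron mhop(n=35) == 1794-05-30

Answer: 1794-05-30


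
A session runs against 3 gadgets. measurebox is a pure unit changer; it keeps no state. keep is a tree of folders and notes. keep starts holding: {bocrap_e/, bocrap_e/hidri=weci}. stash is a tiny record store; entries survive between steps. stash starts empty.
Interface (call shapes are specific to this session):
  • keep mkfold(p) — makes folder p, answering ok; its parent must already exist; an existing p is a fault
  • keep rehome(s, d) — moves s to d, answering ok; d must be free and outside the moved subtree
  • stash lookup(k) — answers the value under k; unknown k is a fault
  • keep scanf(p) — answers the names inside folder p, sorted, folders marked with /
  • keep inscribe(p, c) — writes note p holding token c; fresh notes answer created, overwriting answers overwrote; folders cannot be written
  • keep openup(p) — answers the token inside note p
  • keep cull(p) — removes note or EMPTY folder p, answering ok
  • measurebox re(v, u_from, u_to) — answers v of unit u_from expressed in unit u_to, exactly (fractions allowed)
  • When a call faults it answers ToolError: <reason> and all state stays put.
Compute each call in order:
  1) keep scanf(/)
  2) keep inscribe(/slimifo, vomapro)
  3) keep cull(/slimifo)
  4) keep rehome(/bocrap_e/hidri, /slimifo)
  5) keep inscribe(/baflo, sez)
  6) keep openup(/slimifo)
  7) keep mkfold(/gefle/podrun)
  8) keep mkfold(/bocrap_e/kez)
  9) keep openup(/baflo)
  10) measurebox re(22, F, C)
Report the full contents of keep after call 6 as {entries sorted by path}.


Answer: {baflo=sez, bocrap_e/, slimifo=weci}

Derivation:
! keep scanf(p: /) => [bocrap_e/]
! keep inscribe(p: /slimifo, c: vomapro) => created
! keep cull(p: /slimifo) => ok
! keep rehome(s: /bocrap_e/hidri, d: /slimifo) => ok
! keep inscribe(p: /baflo, c: sez) => created
! keep openup(p: /slimifo) => weci
! keep mkfold(p: /gefle/podrun) => ToolError: no parent
! keep mkfold(p: /bocrap_e/kez) => ok
! keep openup(p: /baflo) => sez
! measurebox re(v: 22, u_from: F, u_to: C) => -50/9


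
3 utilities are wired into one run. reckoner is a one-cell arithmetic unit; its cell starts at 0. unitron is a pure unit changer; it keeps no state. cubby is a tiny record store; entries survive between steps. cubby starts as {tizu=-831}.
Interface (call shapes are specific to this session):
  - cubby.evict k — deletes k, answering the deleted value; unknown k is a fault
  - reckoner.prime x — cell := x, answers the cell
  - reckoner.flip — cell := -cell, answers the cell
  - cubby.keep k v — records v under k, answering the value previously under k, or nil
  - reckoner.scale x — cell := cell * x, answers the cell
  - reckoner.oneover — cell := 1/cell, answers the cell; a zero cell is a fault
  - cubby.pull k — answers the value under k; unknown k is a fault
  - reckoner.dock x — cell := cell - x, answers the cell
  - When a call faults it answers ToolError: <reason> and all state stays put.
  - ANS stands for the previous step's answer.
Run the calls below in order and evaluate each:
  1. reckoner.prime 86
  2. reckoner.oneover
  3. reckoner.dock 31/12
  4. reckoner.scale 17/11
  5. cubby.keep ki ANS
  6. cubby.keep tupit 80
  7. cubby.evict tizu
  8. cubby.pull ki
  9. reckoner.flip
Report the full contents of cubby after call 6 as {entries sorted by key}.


>> reckoner.prime(x=86)
<< 86
>> reckoner.oneover()
<< 1/86
>> reckoner.dock(x=31/12)
<< -1327/516
>> reckoner.scale(x=17/11)
<< -22559/5676
>> cubby.keep(k=ki, v=ANS)
<< nil
>> cubby.keep(k=tupit, v=80)
<< nil
>> cubby.evict(k=tizu)
<< -831
>> cubby.pull(k=ki)
<< -22559/5676
>> reckoner.flip()
<< 22559/5676

Answer: {ki=-22559/5676, tizu=-831, tupit=80}


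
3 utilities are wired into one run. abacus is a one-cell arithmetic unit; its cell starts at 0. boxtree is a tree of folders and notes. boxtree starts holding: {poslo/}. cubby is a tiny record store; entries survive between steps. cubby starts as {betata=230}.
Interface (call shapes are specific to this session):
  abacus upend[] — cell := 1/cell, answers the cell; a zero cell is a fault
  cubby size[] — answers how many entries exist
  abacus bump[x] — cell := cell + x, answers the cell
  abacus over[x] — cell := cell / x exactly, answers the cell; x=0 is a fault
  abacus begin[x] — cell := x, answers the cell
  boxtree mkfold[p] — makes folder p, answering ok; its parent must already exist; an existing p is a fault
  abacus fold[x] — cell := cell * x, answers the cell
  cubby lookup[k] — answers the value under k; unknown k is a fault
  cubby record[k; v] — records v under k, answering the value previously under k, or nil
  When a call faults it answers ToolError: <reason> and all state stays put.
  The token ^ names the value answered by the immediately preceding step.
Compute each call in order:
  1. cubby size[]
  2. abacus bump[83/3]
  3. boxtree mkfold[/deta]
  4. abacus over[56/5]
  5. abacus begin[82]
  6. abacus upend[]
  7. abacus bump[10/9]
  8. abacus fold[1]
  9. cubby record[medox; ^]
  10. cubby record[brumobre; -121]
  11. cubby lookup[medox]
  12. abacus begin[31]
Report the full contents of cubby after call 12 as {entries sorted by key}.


Then cubby size, yielding 1.
Calling abacus bump passing x='83/3', and see 83/3.
I use boxtree mkfold passing p='/deta', and see ok.
I invoke abacus over passing x='56/5', and get 415/168.
I invoke abacus begin passing x='82', → 82.
Then abacus upend(), → 1/82.
Calling abacus bump passing x='10/9', and observe 829/738.
Then abacus fold passing x='1', → 829/738.
Then cubby record passing k='medox', v='^', and see nil.
Then cubby record passing k='brumobre', v='-121': nil.
I call cubby lookup passing k='medox', — result: 829/738.
I try abacus begin passing x='31', and see 31.

Answer: {betata=230, brumobre=-121, medox=829/738}


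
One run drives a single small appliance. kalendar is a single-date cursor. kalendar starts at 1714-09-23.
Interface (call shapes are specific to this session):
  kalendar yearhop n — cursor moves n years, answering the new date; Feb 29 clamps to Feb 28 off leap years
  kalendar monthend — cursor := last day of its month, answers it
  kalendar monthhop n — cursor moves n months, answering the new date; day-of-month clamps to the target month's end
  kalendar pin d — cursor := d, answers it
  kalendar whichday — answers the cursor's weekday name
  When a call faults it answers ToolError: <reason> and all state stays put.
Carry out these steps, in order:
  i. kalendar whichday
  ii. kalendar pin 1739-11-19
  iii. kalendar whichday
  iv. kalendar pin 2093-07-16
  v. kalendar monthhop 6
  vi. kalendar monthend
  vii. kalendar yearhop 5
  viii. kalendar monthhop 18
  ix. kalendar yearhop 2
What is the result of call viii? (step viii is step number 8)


·→ kalendar whichday()
·← Sunday
·→ kalendar pin(1739-11-19)
·← 1739-11-19
·→ kalendar whichday()
·← Thursday
·→ kalendar pin(2093-07-16)
·← 2093-07-16
·→ kalendar monthhop(6)
·← 2094-01-16
·→ kalendar monthend()
·← 2094-01-31
·→ kalendar yearhop(5)
·← 2099-01-31
·→ kalendar monthhop(18)
·← 2100-07-31
·→ kalendar yearhop(2)
·← 2102-07-31

Answer: 2100-07-31


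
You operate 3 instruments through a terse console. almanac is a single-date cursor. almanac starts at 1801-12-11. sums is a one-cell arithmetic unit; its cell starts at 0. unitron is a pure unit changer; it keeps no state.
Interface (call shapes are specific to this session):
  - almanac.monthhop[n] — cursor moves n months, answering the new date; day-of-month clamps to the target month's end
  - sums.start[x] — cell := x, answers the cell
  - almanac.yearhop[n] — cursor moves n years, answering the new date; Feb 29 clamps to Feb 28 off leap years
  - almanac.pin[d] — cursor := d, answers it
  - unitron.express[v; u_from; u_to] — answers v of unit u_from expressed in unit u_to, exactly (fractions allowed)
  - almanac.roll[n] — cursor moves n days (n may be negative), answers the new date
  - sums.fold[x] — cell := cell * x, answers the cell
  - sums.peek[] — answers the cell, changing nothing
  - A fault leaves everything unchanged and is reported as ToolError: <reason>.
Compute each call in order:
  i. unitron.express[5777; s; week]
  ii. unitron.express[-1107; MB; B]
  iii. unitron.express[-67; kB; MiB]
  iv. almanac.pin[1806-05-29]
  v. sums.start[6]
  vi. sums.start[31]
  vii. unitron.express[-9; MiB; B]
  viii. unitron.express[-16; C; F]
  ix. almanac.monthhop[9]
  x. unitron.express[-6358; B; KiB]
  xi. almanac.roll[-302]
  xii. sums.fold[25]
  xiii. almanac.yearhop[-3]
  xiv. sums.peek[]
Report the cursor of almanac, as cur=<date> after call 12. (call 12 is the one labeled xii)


Do: express[5777; s; week]
See: 5777/604800
Do: express[-1107; MB; B]
See: -1107000000
Do: express[-67; kB; MiB]
See: -8375/131072
Do: pin[1806-05-29]
See: 1806-05-29
Do: start[6]
See: 6
Do: start[31]
See: 31
Do: express[-9; MiB; B]
See: -9437184
Do: express[-16; C; F]
See: 16/5
Do: monthhop[9]
See: 1807-02-28
Do: express[-6358; B; KiB]
See: -3179/512
Do: roll[-302]
See: 1806-05-02
Do: fold[25]
See: 775
Do: yearhop[-3]
See: 1803-05-02
Do: peek[]
See: 775

Answer: cur=1806-05-02


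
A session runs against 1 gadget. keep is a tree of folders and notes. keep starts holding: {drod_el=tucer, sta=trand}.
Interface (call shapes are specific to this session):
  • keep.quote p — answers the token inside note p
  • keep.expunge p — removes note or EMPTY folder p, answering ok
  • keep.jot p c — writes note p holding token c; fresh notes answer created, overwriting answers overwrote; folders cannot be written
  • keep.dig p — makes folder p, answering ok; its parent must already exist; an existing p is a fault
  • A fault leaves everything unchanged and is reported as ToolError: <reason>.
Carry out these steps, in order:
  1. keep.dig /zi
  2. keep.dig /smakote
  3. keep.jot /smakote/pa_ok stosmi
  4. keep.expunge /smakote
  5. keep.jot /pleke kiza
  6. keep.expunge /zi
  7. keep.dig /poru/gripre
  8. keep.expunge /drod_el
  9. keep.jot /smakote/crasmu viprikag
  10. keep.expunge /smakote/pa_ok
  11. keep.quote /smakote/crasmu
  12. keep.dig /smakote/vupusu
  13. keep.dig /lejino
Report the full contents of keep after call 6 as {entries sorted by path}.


CALL keep.dig[p: /zi]
RET  ok
CALL keep.dig[p: /smakote]
RET  ok
CALL keep.jot[p: /smakote/pa_ok; c: stosmi]
RET  created
CALL keep.expunge[p: /smakote]
RET  ToolError: not empty
CALL keep.jot[p: /pleke; c: kiza]
RET  created
CALL keep.expunge[p: /zi]
RET  ok
CALL keep.dig[p: /poru/gripre]
RET  ToolError: no parent
CALL keep.expunge[p: /drod_el]
RET  ok
CALL keep.jot[p: /smakote/crasmu; c: viprikag]
RET  created
CALL keep.expunge[p: /smakote/pa_ok]
RET  ok
CALL keep.quote[p: /smakote/crasmu]
RET  viprikag
CALL keep.dig[p: /smakote/vupusu]
RET  ok
CALL keep.dig[p: /lejino]
RET  ok

Answer: {drod_el=tucer, pleke=kiza, smakote/, smakote/pa_ok=stosmi, sta=trand}


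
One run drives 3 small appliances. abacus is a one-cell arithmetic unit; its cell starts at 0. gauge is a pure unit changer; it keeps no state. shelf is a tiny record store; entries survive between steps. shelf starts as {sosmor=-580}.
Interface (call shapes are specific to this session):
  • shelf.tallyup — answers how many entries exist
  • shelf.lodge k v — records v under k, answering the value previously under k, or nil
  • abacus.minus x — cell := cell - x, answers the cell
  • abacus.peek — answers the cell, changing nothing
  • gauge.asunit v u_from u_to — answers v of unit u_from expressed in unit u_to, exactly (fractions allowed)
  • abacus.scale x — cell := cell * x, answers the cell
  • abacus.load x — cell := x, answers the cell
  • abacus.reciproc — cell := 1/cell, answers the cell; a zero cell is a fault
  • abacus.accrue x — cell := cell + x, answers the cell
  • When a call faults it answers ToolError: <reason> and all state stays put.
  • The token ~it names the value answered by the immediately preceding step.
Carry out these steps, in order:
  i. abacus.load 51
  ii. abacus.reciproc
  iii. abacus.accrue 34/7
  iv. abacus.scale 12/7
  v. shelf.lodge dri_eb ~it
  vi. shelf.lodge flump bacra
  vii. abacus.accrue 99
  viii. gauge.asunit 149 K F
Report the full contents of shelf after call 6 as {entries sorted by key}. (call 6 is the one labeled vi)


Answer: {dri_eb=6964/833, flump=bacra, sosmor=-580}

Derivation:
% abacus.load x→51
:: 51
% abacus.reciproc
:: 1/51
% abacus.accrue x→34/7
:: 1741/357
% abacus.scale x→12/7
:: 6964/833
% shelf.lodge k→dri_eb v→~it
:: nil
% shelf.lodge k→flump v→bacra
:: nil
% abacus.accrue x→99
:: 89431/833
% gauge.asunit v→149 u_from→K u_to→F
:: -19147/100


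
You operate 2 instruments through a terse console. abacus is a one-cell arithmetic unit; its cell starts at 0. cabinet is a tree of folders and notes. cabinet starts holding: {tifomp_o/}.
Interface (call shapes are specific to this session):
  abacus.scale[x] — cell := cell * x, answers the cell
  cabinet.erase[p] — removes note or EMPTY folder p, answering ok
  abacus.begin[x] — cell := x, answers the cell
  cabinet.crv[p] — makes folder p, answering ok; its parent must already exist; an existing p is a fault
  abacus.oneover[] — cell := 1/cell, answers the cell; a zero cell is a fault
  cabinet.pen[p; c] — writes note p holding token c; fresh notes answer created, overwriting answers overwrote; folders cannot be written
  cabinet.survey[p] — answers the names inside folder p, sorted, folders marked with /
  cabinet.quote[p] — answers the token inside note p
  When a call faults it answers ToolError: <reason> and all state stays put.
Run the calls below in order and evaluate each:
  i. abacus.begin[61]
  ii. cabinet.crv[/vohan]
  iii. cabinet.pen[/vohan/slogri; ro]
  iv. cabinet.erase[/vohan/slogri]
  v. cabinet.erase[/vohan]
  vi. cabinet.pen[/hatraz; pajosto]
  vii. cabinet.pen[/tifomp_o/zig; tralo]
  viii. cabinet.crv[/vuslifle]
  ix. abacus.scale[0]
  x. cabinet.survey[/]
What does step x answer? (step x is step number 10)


Answer: [hatraz, tifomp_o/, vuslifle/]

Derivation:
I use begin on x='61': 61.
I call crv on p='/vohan': ok.
I use pen on p='/vohan/slogri', c='ro': created.
I run erase on p='/vohan/slogri': ok.
I try erase on p='/vohan', giving ok.
I run pen on p='/hatraz', c='pajosto', giving created.
Using pen on p='/tifomp_o/zig', c='tralo', which returns created.
Now I run crv on p='/vuslifle', — result: ok.
I use scale on x='0', and see 0.
I run survey on p='/', → [hatraz, tifomp_o/, vuslifle/].


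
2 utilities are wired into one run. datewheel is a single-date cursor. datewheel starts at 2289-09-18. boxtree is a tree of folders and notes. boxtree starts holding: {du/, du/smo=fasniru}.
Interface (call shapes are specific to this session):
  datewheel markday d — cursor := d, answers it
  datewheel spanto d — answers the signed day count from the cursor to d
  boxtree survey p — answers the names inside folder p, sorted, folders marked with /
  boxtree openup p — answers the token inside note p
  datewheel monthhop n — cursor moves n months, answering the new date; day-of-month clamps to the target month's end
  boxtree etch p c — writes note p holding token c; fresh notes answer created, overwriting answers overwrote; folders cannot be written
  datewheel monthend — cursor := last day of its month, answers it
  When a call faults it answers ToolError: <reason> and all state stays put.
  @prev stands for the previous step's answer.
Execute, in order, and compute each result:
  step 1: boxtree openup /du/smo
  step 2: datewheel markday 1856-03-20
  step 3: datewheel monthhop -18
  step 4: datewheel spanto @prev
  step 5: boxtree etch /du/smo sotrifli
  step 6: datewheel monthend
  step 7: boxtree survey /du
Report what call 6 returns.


$ boxtree openup p: /du/smo
  fasniru
$ datewheel markday d: 1856-03-20
  1856-03-20
$ datewheel monthhop n: -18
  1854-09-20
$ datewheel spanto d: @prev
  0
$ boxtree etch p: /du/smo c: sotrifli
  overwrote
$ datewheel monthend
  1854-09-30
$ boxtree survey p: /du
  [smo]

Answer: 1854-09-30


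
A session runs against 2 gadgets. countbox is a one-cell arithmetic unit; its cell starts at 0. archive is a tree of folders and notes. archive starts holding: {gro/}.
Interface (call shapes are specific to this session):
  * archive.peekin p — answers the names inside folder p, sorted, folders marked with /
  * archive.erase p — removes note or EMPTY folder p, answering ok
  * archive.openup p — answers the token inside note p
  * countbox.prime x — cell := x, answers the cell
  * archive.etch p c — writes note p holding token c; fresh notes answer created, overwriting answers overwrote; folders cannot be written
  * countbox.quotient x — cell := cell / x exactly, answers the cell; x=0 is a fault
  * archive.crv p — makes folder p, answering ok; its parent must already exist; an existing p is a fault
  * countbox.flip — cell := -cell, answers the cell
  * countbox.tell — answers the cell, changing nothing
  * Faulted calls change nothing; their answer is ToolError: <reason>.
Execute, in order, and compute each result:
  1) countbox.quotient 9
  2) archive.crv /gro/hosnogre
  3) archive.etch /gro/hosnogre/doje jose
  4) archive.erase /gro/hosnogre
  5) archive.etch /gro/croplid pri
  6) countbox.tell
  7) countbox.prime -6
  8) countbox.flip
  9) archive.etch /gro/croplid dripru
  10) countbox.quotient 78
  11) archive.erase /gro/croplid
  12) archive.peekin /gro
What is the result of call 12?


Answer: [hosnogre/]

Derivation:
// 1. quotient(x='9') ~> 0
// 2. crv(p='/gro/hosnogre') ~> ok
// 3. etch(p='/gro/hosnogre/doje', c='jose') ~> created
// 4. erase(p='/gro/hosnogre') ~> ToolError: not empty
// 5. etch(p='/gro/croplid', c='pri') ~> created
// 6. tell() ~> 0
// 7. prime(x='-6') ~> -6
// 8. flip() ~> 6
// 9. etch(p='/gro/croplid', c='dripru') ~> overwrote
// 10. quotient(x='78') ~> 1/13
// 11. erase(p='/gro/croplid') ~> ok
// 12. peekin(p='/gro') ~> [hosnogre/]


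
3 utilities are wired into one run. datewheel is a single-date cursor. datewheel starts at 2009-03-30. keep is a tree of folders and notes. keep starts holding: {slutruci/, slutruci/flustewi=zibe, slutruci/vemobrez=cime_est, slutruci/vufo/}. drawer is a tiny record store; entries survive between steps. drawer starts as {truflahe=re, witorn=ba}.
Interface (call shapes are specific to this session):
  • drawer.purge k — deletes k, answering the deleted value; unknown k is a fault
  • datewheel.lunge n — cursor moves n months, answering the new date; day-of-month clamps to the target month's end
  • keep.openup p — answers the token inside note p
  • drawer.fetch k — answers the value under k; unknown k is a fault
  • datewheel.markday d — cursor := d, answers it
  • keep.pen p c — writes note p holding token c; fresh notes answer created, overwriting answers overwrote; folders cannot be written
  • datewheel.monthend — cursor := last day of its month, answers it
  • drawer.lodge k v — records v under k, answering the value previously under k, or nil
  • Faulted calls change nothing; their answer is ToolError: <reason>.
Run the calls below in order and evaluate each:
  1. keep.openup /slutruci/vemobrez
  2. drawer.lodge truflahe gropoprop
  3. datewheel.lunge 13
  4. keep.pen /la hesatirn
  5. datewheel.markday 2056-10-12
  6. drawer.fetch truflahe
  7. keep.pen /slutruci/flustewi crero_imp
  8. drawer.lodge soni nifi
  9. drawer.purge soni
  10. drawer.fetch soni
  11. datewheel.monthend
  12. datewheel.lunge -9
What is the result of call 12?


Answer: 2056-01-31

Derivation:
# openup(p='/slutruci/vemobrez') == cime_est
# lodge(k='truflahe', v='gropoprop') == re
# lunge(n='13') == 2010-04-30
# pen(p='/la', c='hesatirn') == created
# markday(d='2056-10-12') == 2056-10-12
# fetch(k='truflahe') == gropoprop
# pen(p='/slutruci/flustewi', c='crero_imp') == overwrote
# lodge(k='soni', v='nifi') == nil
# purge(k='soni') == nifi
# fetch(k='soni') == ToolError: no such key soni
# monthend() == 2056-10-31
# lunge(n='-9') == 2056-01-31


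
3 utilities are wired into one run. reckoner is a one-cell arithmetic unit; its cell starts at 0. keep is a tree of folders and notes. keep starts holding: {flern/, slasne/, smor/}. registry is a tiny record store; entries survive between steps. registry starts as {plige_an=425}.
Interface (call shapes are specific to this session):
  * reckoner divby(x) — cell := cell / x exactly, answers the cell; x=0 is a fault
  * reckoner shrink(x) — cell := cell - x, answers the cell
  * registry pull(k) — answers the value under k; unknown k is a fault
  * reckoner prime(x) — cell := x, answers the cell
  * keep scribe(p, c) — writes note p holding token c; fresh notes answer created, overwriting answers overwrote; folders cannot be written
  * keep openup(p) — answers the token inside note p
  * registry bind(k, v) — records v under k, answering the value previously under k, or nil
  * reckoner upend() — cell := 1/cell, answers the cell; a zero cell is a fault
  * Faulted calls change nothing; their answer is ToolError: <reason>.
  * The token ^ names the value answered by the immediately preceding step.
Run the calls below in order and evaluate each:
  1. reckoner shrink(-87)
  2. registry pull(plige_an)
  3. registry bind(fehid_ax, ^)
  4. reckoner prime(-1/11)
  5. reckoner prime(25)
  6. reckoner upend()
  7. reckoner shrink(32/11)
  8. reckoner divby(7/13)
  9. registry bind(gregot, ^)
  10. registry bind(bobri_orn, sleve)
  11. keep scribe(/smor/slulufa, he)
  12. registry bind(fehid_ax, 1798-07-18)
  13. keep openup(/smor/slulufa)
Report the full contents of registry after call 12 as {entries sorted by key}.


-> reckoner shrink(x='-87')
<- 87
-> registry pull(k='plige_an')
<- 425
-> registry bind(k='fehid_ax', v='^')
<- nil
-> reckoner prime(x='-1/11')
<- -1/11
-> reckoner prime(x='25')
<- 25
-> reckoner upend()
<- 1/25
-> reckoner shrink(x='32/11')
<- -789/275
-> reckoner divby(x='7/13')
<- -10257/1925
-> registry bind(k='gregot', v='^')
<- nil
-> registry bind(k='bobri_orn', v='sleve')
<- nil
-> keep scribe(p='/smor/slulufa', c='he')
<- created
-> registry bind(k='fehid_ax', v='1798-07-18')
<- 425
-> keep openup(p='/smor/slulufa')
<- he

Answer: {bobri_orn=sleve, fehid_ax=1798-07-18, gregot=-10257/1925, plige_an=425}


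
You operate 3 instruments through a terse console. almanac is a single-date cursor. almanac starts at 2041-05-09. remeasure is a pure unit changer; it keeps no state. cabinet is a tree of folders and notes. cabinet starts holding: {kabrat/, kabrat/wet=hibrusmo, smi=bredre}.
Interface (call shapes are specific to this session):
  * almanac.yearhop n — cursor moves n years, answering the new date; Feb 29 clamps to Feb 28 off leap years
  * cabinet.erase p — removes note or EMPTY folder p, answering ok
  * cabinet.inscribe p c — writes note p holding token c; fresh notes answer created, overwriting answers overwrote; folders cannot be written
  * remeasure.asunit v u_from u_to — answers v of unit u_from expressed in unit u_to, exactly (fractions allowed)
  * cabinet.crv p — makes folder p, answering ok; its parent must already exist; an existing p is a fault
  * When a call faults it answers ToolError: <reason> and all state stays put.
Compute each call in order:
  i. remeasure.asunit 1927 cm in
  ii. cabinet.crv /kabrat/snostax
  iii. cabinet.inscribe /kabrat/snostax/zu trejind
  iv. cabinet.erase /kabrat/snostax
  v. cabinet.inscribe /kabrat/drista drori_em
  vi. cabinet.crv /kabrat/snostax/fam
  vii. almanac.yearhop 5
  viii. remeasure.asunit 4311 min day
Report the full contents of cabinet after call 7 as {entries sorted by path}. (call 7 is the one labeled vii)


Answer: {kabrat/, kabrat/drista=drori_em, kabrat/snostax/, kabrat/snostax/fam/, kabrat/snostax/zu=trejind, kabrat/wet=hibrusmo, smi=bredre}

Derivation:
·→ remeasure.asunit(v='1927', u_from='cm', u_to='in')
·← 96350/127
·→ cabinet.crv(p='/kabrat/snostax')
·← ok
·→ cabinet.inscribe(p='/kabrat/snostax/zu', c='trejind')
·← created
·→ cabinet.erase(p='/kabrat/snostax')
·← ToolError: not empty
·→ cabinet.inscribe(p='/kabrat/drista', c='drori_em')
·← created
·→ cabinet.crv(p='/kabrat/snostax/fam')
·← ok
·→ almanac.yearhop(n='5')
·← 2046-05-09
·→ remeasure.asunit(v='4311', u_from='min', u_to='day')
·← 479/160


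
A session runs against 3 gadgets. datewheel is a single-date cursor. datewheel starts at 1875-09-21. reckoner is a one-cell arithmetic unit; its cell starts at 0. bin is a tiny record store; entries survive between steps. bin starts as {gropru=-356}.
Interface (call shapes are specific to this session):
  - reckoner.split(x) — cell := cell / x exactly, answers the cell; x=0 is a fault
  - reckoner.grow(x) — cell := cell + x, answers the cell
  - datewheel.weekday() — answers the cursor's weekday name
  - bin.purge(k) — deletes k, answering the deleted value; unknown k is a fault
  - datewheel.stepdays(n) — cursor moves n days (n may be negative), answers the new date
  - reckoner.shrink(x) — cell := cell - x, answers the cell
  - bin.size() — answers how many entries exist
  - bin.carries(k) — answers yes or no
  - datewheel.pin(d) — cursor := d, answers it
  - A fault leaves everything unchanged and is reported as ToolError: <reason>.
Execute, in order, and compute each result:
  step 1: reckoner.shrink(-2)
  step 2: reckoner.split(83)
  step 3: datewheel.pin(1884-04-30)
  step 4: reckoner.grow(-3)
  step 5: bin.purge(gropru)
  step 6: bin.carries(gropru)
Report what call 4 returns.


Answer: -247/83

Derivation:
→ shrink(x=-2)
← 2
→ split(x=83)
← 2/83
→ pin(d=1884-04-30)
← 1884-04-30
→ grow(x=-3)
← -247/83
→ purge(k=gropru)
← -356
→ carries(k=gropru)
← no


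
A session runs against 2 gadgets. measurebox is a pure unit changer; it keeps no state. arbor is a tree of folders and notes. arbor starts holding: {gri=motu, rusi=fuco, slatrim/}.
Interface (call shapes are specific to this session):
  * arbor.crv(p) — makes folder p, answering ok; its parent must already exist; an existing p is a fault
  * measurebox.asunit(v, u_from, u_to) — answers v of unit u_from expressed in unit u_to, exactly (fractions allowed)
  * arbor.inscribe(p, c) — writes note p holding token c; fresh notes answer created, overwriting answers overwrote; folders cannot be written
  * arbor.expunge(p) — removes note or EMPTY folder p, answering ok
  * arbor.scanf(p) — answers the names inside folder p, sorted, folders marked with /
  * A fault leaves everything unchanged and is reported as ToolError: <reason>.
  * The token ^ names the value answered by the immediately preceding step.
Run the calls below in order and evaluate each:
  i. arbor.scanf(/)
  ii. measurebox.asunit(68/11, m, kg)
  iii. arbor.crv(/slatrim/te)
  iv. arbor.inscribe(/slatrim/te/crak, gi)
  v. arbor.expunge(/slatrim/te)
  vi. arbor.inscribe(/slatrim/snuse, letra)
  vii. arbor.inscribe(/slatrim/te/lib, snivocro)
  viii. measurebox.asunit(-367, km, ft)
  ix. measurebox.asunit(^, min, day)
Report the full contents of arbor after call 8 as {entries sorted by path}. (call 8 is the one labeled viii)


Answer: {gri=motu, rusi=fuco, slatrim/, slatrim/snuse=letra, slatrim/te/, slatrim/te/crak=gi, slatrim/te/lib=snivocro}

Derivation:
Calling arbor.scanf passing p=/, and observe [gri, rusi, slatrim/].
Next I call measurebox.asunit passing v=68/11, u_from=m, u_to=kg, yielding ToolError: incompatible units.
I try arbor.crv passing p=/slatrim/te, and observe ok.
Calling arbor.inscribe passing p=/slatrim/te/crak, c=gi, which returns created.
Next I call arbor.expunge passing p=/slatrim/te, giving ToolError: not empty.
Invoking arbor.inscribe passing p=/slatrim/snuse, c=letra, and get created.
I use arbor.inscribe passing p=/slatrim/te/lib, c=snivocro: created.
I run measurebox.asunit passing v=-367, u_from=km, u_to=ft, and see -458750000/381.
I try measurebox.asunit passing v=^, u_from=min, u_to=day, → -5734375/6858.
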